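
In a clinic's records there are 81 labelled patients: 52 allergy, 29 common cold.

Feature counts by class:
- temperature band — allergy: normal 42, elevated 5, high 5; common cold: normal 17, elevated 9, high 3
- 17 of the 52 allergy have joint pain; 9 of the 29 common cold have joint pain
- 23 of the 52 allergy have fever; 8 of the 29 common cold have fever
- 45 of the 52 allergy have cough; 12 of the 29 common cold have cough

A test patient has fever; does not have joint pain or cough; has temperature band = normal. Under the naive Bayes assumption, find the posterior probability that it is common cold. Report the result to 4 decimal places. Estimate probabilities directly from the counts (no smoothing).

0.5297

allergy: (52/81) × (42/52) × (35/52) × (23/52) × (7/52) ≈ 0.0207801
common cold: (29/81) × (17/29) × (20/29) × (8/29) × (17/29) ≈ 0.0234066
P(common cold | x) = 0.0234066 / 0.0441867 ≈ 0.5297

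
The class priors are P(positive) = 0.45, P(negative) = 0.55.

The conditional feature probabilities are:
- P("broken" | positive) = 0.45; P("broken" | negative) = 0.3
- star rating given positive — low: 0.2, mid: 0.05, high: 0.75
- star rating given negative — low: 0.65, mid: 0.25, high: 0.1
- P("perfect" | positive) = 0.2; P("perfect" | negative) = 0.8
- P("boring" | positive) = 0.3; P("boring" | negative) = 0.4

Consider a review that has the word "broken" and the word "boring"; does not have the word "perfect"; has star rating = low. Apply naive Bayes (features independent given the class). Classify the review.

positive: 0.45 × 0.45 × 0.2 × (1−0.2) × 0.3 = 0.00972
negative: 0.55 × 0.3 × 0.65 × (1−0.8) × 0.4 = 0.00858
Highest score → positive.

positive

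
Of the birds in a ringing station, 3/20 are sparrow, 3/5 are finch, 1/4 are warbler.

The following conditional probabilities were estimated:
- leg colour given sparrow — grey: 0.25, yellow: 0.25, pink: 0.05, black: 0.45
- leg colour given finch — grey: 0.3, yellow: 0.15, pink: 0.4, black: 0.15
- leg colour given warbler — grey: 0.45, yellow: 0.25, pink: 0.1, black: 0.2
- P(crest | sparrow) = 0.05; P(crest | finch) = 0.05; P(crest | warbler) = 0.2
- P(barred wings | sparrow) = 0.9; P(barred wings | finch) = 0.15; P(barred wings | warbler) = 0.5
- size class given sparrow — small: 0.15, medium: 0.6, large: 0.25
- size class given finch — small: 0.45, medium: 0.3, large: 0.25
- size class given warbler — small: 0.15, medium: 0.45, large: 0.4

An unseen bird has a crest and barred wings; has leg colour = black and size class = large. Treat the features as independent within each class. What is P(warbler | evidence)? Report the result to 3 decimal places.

0.683

sparrow: 0.15 × 0.45 × 0.05 × 0.9 × 0.25 = 0.000759375
finch: 0.6 × 0.15 × 0.05 × 0.15 × 0.25 = 0.00016875
warbler: 0.25 × 0.2 × 0.2 × 0.5 × 0.4 = 0.002
P(warbler | x) = 0.002 / 0.002928125 ≈ 0.683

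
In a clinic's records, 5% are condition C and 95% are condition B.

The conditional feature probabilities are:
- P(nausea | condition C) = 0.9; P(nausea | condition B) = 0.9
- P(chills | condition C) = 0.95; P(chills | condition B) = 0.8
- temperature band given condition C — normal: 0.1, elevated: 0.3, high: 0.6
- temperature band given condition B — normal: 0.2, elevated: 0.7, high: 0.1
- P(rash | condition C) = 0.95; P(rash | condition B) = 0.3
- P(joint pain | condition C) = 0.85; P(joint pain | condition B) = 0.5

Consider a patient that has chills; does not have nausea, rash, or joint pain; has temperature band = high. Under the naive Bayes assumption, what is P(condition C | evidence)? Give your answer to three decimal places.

0.008

condition C: 0.05 × (1−0.9) × 0.95 × 0.6 × (1−0.95) × (1−0.85) = 0.000021375
condition B: 0.95 × (1−0.9) × 0.8 × 0.1 × (1−0.3) × (1−0.5) = 0.00266
P(condition C | x) = 0.000021375 / 0.002681375 ≈ 0.008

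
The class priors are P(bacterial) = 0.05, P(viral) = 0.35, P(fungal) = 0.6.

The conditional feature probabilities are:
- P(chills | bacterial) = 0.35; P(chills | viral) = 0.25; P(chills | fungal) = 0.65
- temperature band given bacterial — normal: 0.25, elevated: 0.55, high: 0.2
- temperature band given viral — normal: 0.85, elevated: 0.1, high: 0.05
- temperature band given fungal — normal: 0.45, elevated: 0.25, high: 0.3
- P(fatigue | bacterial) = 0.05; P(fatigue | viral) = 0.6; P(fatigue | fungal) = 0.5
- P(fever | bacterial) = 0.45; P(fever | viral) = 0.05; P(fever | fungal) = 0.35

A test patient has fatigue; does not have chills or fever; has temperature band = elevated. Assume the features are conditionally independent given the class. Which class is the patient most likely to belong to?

fungal

bacterial: 0.05 × (1−0.35) × 0.55 × 0.05 × (1−0.45) = 0.0004915625
viral: 0.35 × (1−0.25) × 0.1 × 0.6 × (1−0.05) = 0.0149625
fungal: 0.6 × (1−0.65) × 0.25 × 0.5 × (1−0.35) = 0.0170625
Highest score → fungal.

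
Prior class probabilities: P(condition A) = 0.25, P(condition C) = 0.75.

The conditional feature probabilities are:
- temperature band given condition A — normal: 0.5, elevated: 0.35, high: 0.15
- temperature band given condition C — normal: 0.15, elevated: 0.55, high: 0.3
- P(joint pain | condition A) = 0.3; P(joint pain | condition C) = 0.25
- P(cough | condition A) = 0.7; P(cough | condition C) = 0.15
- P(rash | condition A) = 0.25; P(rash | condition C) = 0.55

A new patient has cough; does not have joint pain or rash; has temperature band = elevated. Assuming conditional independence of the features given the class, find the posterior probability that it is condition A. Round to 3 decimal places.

0.606

condition A: 0.25 × 0.35 × (1−0.3) × 0.7 × (1−0.25) = 0.03215625
condition C: 0.75 × 0.55 × (1−0.25) × 0.15 × (1−0.55) = 0.0208828125
P(condition A | x) = 0.03215625 / 0.0530390625 ≈ 0.606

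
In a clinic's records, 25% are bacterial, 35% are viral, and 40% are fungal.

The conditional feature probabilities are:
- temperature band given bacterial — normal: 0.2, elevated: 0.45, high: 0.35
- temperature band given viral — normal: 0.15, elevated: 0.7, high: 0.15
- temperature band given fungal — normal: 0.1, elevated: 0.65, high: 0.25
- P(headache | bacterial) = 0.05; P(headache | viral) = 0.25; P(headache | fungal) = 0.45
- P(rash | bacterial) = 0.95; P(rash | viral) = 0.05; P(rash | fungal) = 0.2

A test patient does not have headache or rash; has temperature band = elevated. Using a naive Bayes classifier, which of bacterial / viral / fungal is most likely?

viral

bacterial: 0.25 × 0.45 × (1−0.05) × (1−0.95) = 0.00534375
viral: 0.35 × 0.7 × (1−0.25) × (1−0.05) = 0.1745625
fungal: 0.4 × 0.65 × (1−0.45) × (1−0.2) = 0.1144
Highest score → viral.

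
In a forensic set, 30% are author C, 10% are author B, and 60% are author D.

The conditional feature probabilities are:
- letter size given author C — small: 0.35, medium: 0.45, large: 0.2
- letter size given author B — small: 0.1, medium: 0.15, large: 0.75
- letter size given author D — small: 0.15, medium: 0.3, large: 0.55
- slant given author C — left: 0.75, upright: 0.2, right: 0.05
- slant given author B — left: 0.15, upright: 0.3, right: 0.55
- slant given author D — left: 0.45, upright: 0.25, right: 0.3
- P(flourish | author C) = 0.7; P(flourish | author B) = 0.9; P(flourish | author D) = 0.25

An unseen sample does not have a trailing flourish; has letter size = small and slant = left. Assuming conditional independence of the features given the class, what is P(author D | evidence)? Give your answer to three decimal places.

0.561

author C: 0.3 × 0.35 × 0.75 × (1−0.7) = 0.023625
author B: 0.1 × 0.1 × 0.15 × (1−0.9) = 0.00015
author D: 0.6 × 0.15 × 0.45 × (1−0.25) = 0.030375
P(author D | x) = 0.030375 / 0.05415 ≈ 0.561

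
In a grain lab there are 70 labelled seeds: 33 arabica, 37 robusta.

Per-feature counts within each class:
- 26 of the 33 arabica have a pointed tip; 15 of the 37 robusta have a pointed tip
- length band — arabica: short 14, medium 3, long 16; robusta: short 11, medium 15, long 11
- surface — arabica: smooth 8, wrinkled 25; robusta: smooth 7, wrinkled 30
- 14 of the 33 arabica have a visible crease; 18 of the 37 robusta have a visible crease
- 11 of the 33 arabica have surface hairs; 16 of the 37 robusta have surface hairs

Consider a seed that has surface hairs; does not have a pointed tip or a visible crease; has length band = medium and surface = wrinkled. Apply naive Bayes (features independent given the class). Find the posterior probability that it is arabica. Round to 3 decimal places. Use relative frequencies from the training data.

arabica: (33/70) × (7/33) × (3/33) × (25/33) × (19/33) × (11/33) ≈ 0.00132176
robusta: (37/70) × (22/37) × (15/37) × (30/37) × (19/37) × (16/37) ≈ 0.0229406
P(arabica | x) = 0.00132176 / 0.02426236 ≈ 0.054

0.054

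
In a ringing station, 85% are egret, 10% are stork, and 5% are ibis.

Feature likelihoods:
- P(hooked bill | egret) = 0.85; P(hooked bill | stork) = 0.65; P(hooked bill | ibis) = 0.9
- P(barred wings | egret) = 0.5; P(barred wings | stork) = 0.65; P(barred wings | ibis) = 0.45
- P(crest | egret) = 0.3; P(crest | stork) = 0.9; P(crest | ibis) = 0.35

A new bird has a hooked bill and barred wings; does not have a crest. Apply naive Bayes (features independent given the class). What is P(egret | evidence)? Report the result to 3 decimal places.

0.936

egret: 0.85 × 0.85 × 0.5 × (1−0.3) = 0.252875
stork: 0.1 × 0.65 × 0.65 × (1−0.9) = 0.004225
ibis: 0.05 × 0.9 × 0.45 × (1−0.35) = 0.0131625
P(egret | x) = 0.252875 / 0.2702625 ≈ 0.936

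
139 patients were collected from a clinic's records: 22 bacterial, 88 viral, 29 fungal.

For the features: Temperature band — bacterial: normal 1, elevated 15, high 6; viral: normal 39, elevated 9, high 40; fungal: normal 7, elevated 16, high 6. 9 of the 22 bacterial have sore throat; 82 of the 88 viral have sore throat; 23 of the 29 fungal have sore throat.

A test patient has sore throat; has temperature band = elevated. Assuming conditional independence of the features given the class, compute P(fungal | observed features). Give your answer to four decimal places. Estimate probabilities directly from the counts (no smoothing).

0.4663

bacterial: (22/139) × (15/22) × (9/22) ≈ 0.0441465
viral: (88/139) × (9/88) × (82/88) ≈ 0.0603336
fungal: (29/139) × (16/29) × (23/29) ≈ 0.0912925
P(fungal | x) = 0.0912925 / 0.1957726 ≈ 0.4663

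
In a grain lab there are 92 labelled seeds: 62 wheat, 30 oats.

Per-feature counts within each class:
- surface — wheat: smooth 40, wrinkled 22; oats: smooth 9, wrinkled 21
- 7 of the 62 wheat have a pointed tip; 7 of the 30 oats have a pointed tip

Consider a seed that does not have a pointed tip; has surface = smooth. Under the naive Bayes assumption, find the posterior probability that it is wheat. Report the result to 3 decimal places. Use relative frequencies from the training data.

wheat: (62/92) × (40/62) × (55/62) ≈ 0.385694
oats: (30/92) × (9/30) × (23/30) = 0.075
P(wheat | x) = 0.385694 / 0.460694 ≈ 0.837

0.837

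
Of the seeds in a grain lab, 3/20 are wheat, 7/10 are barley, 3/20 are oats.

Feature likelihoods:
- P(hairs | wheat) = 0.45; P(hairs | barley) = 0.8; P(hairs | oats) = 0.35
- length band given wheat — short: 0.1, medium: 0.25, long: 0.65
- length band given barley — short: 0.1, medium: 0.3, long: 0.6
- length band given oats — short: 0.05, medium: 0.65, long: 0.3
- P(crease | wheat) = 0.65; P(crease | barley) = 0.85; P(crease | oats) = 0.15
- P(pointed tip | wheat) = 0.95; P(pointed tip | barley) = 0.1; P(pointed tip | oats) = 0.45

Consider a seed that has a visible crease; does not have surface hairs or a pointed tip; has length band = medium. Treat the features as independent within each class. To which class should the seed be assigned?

barley

wheat: 0.15 × (1−0.45) × 0.25 × 0.65 × (1−0.95) = 0.0006703125
barley: 0.7 × (1−0.8) × 0.3 × 0.85 × (1−0.1) = 0.03213
oats: 0.15 × (1−0.35) × 0.65 × 0.15 × (1−0.45) = 0.0052284375
Highest score → barley.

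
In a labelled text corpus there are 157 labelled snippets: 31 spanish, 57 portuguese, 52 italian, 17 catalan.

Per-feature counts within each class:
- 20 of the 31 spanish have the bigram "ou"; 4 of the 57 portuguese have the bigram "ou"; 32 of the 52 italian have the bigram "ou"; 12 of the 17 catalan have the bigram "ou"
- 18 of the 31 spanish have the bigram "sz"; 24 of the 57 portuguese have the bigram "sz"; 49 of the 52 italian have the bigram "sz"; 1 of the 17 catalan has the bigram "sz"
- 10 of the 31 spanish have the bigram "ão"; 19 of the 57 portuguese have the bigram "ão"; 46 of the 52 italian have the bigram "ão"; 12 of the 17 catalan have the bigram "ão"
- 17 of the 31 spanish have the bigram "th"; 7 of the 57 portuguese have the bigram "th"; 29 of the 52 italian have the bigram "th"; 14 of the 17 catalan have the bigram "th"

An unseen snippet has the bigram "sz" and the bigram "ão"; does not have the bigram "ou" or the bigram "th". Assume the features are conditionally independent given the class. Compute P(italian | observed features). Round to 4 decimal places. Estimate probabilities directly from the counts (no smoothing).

spanish: (31/157) × (11/31) × (18/31) × (10/31) × (14/31) ≈ 0.00592664
portuguese: (57/157) × (53/57) × (24/57) × (19/57) × (50/57) ≈ 0.041561
italian: (52/157) × (20/52) × (49/52) × (46/52) × (23/52) ≈ 0.046968
catalan: (17/157) × (5/17) × (1/17) × (12/17) × (3/17) ≈ 0.00023336
P(italian | x) = 0.046968 / 0.094689 ≈ 0.4960

0.4960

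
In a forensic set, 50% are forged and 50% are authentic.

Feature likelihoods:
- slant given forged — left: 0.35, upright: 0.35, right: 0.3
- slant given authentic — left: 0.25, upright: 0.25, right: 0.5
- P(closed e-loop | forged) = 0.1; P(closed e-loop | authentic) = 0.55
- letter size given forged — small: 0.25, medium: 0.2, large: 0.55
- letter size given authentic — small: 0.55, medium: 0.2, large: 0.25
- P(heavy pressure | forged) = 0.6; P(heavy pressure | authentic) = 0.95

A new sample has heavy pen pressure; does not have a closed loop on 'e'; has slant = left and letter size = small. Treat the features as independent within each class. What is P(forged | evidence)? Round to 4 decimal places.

forged: 0.5 × 0.35 × (1−0.1) × 0.25 × 0.6 = 0.023625
authentic: 0.5 × 0.25 × (1−0.55) × 0.55 × 0.95 = 0.029390625
P(forged | x) = 0.023625 / 0.053015625 ≈ 0.4456

0.4456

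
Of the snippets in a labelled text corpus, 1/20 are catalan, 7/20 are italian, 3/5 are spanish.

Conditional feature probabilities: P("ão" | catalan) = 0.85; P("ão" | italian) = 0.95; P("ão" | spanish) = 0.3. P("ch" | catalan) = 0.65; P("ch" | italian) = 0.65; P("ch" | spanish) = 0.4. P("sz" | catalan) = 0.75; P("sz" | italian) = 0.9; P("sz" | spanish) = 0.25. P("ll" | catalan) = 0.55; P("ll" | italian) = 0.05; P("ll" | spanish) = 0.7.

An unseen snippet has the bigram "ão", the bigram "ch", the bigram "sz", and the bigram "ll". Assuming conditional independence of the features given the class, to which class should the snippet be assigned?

catalan: 0.05 × 0.85 × 0.65 × 0.75 × 0.55 = 0.0113953125
italian: 0.35 × 0.95 × 0.65 × 0.9 × 0.05 = 0.009725625
spanish: 0.6 × 0.3 × 0.4 × 0.25 × 0.7 = 0.0126
Highest score → spanish.

spanish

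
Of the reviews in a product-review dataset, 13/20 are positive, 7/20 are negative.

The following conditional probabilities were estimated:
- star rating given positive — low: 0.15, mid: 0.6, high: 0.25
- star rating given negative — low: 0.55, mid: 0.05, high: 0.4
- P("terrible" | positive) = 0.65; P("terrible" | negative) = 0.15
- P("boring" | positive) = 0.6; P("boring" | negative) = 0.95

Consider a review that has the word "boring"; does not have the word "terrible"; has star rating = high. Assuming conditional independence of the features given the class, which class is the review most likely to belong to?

positive: 0.65 × 0.25 × (1−0.65) × 0.6 = 0.034125
negative: 0.35 × 0.4 × (1−0.15) × 0.95 = 0.11305
Highest score → negative.

negative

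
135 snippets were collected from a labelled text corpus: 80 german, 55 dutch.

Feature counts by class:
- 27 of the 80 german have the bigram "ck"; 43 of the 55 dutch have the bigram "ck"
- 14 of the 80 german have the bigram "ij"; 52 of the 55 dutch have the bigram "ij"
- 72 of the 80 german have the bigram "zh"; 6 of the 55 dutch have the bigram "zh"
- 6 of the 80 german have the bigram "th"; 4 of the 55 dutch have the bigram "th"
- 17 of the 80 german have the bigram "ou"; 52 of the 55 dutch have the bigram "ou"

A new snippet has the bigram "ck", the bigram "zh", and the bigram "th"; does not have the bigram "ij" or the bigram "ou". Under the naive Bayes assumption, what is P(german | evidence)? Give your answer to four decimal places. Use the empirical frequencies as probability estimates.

german: (80/135) × (27/80) × (66/80) × (72/80) × (6/80) × (63/80) = 0.00877078125
dutch: (55/135) × (43/55) × (3/55) × (6/55) × (4/55) × (3/55) ≈ 0.00000751861
P(german | x) = 0.00877078125 / 0.00877829986 ≈ 0.9991

0.9991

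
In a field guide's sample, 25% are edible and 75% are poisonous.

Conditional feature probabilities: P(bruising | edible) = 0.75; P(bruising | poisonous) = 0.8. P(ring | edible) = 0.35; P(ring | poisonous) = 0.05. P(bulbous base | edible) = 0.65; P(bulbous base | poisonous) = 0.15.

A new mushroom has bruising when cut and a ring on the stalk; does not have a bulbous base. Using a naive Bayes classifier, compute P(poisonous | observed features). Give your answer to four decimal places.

edible: 0.25 × 0.75 × 0.35 × (1−0.65) = 0.02296875
poisonous: 0.75 × 0.8 × 0.05 × (1−0.15) = 0.0255
P(poisonous | x) = 0.0255 / 0.04846875 ≈ 0.5261

0.5261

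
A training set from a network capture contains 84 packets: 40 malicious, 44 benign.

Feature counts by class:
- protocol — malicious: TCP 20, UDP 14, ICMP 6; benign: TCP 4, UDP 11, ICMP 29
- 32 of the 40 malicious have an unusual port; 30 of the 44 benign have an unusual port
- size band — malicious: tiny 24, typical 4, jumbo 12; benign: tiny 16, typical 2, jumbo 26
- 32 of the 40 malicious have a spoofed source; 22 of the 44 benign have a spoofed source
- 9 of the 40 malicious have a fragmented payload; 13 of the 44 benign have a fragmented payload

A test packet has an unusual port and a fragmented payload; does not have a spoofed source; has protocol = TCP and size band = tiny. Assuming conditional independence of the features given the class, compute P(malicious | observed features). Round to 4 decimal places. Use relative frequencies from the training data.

0.7468

malicious: (40/84) × (20/40) × (32/40) × (24/40) × (8/40) × (9/40) ≈ 0.00514286
benign: (44/84) × (4/44) × (30/44) × (16/44) × (22/44) × (13/44) ≈ 0.00174412
P(malicious | x) = 0.00514286 / 0.00688698 ≈ 0.7468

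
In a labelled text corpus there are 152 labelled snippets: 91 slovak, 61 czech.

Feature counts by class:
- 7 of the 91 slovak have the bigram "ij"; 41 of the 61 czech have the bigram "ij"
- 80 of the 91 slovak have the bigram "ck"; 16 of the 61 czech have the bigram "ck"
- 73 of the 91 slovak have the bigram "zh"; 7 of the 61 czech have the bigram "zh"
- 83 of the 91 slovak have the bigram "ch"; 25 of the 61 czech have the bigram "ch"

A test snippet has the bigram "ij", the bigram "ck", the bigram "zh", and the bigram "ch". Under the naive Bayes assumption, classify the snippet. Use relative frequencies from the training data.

slovak: (91/152) × (7/91) × (80/91) × (73/91) × (83/91) ≈ 0.0296225
czech: (61/152) × (41/61) × (16/61) × (7/61) × (25/61) ≈ 0.00332743
Highest score → slovak.

slovak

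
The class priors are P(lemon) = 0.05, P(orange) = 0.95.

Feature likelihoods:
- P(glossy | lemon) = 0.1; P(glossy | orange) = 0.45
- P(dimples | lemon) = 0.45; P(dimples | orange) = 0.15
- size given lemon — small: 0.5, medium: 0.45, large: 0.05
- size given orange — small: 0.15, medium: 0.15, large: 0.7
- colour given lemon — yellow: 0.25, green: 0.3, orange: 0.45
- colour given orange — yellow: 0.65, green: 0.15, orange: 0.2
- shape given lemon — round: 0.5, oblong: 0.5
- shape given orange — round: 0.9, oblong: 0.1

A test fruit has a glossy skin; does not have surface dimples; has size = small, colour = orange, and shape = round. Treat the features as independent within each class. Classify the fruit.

orange

lemon: 0.05 × 0.1 × (1−0.45) × 0.5 × 0.45 × 0.5 = 0.000309375
orange: 0.95 × 0.45 × (1−0.15) × 0.15 × 0.2 × 0.9 = 0.009811125
Highest score → orange.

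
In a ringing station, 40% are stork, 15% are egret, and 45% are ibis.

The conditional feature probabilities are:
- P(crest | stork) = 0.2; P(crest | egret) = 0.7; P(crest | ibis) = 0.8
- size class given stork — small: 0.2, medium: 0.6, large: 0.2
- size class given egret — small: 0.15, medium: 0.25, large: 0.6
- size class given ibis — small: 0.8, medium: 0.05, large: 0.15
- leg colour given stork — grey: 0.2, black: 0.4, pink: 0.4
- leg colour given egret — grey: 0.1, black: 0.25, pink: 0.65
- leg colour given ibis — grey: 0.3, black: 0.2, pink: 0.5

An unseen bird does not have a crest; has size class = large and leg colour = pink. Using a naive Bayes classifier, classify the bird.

stork

stork: 0.4 × (1−0.2) × 0.2 × 0.4 = 0.0256
egret: 0.15 × (1−0.7) × 0.6 × 0.65 = 0.01755
ibis: 0.45 × (1−0.8) × 0.15 × 0.5 = 0.00675
Highest score → stork.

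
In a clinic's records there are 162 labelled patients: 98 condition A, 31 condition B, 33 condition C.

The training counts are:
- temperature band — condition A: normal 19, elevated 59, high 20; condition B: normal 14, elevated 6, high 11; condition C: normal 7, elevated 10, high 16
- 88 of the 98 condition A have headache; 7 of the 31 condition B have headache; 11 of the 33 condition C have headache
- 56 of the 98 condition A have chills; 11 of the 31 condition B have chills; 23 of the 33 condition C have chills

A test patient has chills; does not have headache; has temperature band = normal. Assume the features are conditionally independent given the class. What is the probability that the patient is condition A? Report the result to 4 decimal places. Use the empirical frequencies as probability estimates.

condition A: (98/162) × (19/98) × (10/98) × (56/98) ≈ 0.00683871
condition B: (31/162) × (14/31) × (24/31) × (11/31) ≈ 0.0237407
condition C: (33/162) × (7/33) × (22/33) × (23/33) ≈ 0.0200773
P(condition A | x) = 0.00683871 / 0.05065671 ≈ 0.1350

0.1350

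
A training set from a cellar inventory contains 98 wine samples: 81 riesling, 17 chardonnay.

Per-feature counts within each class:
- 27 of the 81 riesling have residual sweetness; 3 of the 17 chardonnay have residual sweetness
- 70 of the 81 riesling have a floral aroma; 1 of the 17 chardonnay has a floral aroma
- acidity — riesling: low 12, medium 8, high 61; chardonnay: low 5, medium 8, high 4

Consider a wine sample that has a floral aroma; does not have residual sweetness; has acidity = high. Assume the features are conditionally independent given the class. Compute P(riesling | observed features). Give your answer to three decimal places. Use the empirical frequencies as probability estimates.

0.995

riesling: (81/98) × (54/81) × (70/81) × (61/81) ≈ 0.358613
chardonnay: (17/98) × (14/17) × (1/17) × (4/17) ≈ 0.00197726
P(riesling | x) = 0.358613 / 0.36059026 ≈ 0.995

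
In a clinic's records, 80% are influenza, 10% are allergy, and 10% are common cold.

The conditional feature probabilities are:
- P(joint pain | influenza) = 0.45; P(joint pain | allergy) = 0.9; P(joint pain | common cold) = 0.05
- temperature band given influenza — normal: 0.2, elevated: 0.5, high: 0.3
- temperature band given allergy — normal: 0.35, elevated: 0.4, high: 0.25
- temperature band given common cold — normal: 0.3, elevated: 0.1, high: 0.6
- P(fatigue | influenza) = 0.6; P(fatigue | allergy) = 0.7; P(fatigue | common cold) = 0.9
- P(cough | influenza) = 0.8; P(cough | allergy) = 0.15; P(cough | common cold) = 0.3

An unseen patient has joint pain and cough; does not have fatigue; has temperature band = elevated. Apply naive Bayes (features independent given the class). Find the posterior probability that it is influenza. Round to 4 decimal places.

0.9724

influenza: 0.8 × 0.45 × 0.5 × (1−0.6) × 0.8 = 0.0576
allergy: 0.1 × 0.9 × 0.4 × (1−0.7) × 0.15 = 0.00162
common cold: 0.1 × 0.05 × 0.1 × (1−0.9) × 0.3 = 0.000015
P(influenza | x) = 0.0576 / 0.059235 ≈ 0.9724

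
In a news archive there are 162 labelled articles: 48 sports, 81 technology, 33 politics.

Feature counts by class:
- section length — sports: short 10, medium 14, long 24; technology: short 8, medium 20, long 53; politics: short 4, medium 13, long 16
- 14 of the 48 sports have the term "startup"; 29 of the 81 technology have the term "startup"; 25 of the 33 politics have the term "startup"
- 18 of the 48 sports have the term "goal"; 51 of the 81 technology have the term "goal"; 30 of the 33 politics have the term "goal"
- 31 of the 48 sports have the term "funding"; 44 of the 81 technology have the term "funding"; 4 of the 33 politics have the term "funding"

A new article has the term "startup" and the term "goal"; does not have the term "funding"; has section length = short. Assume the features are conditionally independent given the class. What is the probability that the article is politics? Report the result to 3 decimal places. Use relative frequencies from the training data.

0.667

sports: (48/162) × (10/48) × (14/48) × (18/48) × (17/48) ≈ 0.00239117
technology: (81/162) × (8/81) × (29/81) × (51/81) × (37/81) ≈ 0.00508499
politics: (33/162) × (4/33) × (25/33) × (30/33) × (29/33) ≈ 0.0149438
P(politics | x) = 0.0149438 / 0.02241996 ≈ 0.667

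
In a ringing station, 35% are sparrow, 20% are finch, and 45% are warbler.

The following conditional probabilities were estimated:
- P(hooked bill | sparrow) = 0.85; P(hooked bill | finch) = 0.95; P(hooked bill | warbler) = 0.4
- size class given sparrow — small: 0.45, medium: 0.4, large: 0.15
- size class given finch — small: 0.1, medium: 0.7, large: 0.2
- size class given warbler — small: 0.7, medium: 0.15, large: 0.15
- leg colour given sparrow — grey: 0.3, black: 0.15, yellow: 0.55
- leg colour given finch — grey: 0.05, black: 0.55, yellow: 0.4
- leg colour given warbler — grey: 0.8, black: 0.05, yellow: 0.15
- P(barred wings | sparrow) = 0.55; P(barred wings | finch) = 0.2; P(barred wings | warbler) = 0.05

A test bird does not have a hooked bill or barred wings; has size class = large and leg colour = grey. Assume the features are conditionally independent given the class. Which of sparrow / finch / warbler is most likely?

warbler

sparrow: 0.35 × (1−0.85) × 0.15 × 0.3 × (1−0.55) = 0.001063125
finch: 0.2 × (1−0.95) × 0.2 × 0.05 × (1−0.2) = 0.00008
warbler: 0.45 × (1−0.4) × 0.15 × 0.8 × (1−0.05) = 0.03078
Highest score → warbler.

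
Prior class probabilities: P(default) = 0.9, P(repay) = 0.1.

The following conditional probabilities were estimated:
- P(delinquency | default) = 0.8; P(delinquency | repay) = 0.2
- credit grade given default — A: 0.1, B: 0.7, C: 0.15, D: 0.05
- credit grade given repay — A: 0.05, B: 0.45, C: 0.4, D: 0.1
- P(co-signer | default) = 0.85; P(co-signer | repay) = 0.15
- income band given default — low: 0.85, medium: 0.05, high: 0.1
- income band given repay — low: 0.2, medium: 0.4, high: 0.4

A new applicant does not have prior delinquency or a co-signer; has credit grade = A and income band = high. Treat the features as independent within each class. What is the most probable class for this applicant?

repay

default: 0.9 × (1−0.8) × 0.1 × (1−0.85) × 0.1 = 0.00027
repay: 0.1 × (1−0.2) × 0.05 × (1−0.15) × 0.4 = 0.00136
Highest score → repay.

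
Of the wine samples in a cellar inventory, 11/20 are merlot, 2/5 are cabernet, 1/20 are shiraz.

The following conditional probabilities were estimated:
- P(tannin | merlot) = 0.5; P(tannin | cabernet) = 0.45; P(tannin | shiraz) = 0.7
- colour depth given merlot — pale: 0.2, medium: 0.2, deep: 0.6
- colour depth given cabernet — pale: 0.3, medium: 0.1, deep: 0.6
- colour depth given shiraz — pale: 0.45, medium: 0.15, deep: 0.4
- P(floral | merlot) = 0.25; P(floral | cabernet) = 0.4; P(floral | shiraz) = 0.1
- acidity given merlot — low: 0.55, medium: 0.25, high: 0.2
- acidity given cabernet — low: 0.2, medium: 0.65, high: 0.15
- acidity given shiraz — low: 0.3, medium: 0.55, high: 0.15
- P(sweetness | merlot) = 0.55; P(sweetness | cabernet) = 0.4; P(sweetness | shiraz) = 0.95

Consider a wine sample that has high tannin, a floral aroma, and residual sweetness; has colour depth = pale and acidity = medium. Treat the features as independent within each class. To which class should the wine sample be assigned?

merlot: 0.55 × 0.5 × 0.2 × 0.25 × 0.25 × 0.55 = 0.001890625
cabernet: 0.4 × 0.45 × 0.3 × 0.4 × 0.65 × 0.4 = 0.005616
shiraz: 0.05 × 0.7 × 0.45 × 0.1 × 0.55 × 0.95 = 0.0008229375
Highest score → cabernet.

cabernet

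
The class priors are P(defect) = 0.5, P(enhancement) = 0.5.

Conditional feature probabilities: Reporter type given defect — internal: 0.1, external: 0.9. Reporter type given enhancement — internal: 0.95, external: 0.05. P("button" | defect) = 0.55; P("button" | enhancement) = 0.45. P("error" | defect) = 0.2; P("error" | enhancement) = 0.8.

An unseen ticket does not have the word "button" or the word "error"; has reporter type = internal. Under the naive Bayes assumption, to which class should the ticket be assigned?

defect: 0.5 × 0.1 × (1−0.55) × (1−0.2) = 0.018
enhancement: 0.5 × 0.95 × (1−0.45) × (1−0.8) = 0.05225
Highest score → enhancement.

enhancement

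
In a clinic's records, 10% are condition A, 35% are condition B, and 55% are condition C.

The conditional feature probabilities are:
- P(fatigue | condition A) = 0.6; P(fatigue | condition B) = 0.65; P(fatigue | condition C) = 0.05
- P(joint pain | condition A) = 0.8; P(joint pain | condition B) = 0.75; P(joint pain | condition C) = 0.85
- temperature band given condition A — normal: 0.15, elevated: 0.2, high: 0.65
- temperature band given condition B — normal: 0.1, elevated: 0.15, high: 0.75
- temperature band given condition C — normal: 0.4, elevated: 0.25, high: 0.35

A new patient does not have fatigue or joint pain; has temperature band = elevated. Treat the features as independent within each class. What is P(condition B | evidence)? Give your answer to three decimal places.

condition A: 0.1 × (1−0.6) × (1−0.8) × 0.2 = 0.0016
condition B: 0.35 × (1−0.65) × (1−0.75) × 0.15 = 0.00459375
condition C: 0.55 × (1−0.05) × (1−0.85) × 0.25 = 0.01959375
P(condition B | x) = 0.00459375 / 0.0257875 ≈ 0.178

0.178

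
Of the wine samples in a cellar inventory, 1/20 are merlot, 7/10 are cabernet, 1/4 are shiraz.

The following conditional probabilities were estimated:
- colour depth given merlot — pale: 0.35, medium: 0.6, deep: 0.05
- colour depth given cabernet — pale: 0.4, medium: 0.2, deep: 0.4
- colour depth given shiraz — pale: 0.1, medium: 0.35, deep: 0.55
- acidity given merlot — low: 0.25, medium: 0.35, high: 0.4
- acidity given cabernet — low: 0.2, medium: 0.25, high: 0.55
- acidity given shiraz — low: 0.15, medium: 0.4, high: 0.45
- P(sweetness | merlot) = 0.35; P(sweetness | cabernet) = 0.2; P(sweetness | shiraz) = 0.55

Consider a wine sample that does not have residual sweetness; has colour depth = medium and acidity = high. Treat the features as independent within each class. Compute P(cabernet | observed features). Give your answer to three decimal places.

0.707

merlot: 0.05 × 0.6 × 0.4 × (1−0.35) = 0.0078
cabernet: 0.7 × 0.2 × 0.55 × (1−0.2) = 0.0616
shiraz: 0.25 × 0.35 × 0.45 × (1−0.55) = 0.01771875
P(cabernet | x) = 0.0616 / 0.08711875 ≈ 0.707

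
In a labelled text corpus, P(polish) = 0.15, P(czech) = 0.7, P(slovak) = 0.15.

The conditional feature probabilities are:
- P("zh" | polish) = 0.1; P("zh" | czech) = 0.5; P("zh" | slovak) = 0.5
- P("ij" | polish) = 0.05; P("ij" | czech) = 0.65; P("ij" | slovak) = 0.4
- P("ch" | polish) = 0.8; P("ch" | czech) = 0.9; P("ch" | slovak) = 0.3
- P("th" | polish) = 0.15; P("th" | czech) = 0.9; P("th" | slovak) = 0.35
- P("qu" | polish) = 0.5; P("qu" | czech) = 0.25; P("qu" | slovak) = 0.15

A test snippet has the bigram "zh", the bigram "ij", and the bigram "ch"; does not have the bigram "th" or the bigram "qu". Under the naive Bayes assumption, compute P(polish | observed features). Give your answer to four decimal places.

0.0124

polish: 0.15 × 0.1 × 0.05 × 0.8 × (1−0.15) × (1−0.5) = 0.000255
czech: 0.7 × 0.5 × 0.65 × 0.9 × (1−0.9) × (1−0.25) = 0.01535625
slovak: 0.15 × 0.5 × 0.4 × 0.3 × (1−0.35) × (1−0.15) = 0.0049725
P(polish | x) = 0.000255 / 0.02058375 ≈ 0.0124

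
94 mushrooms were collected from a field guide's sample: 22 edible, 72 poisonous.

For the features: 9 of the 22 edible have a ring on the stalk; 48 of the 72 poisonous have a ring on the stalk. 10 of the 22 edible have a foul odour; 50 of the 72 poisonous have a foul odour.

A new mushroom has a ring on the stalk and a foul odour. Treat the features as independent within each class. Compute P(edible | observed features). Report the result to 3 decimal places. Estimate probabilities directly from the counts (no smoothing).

edible: (22/94) × (9/22) × (10/22) ≈ 0.0435203
poisonous: (72/94) × (48/72) × (50/72) ≈ 0.35461
P(edible | x) = 0.0435203 / 0.3981303 ≈ 0.109

0.109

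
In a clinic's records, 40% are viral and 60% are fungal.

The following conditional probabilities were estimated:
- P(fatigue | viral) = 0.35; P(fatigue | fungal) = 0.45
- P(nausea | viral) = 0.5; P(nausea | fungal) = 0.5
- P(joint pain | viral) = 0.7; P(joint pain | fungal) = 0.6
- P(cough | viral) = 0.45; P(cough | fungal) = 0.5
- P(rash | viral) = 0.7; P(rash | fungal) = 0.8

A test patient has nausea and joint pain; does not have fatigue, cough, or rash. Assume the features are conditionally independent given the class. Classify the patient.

viral: 0.4 × (1−0.35) × 0.5 × 0.7 × (1−0.45) × (1−0.7) = 0.015015
fungal: 0.6 × (1−0.45) × 0.5 × 0.6 × (1−0.5) × (1−0.8) = 0.0099
Highest score → viral.

viral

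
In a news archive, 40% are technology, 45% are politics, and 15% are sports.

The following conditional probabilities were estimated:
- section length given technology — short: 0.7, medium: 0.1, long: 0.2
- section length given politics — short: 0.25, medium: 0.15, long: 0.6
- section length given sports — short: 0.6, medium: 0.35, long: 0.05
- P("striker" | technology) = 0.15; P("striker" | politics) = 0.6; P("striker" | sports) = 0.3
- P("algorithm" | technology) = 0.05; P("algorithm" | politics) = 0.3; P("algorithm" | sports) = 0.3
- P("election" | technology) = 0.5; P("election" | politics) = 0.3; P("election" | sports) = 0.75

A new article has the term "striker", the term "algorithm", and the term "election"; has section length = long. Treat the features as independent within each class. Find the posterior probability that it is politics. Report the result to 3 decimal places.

0.948

technology: 0.4 × 0.2 × 0.15 × 0.05 × 0.5 = 0.0003
politics: 0.45 × 0.6 × 0.6 × 0.3 × 0.3 = 0.01458
sports: 0.15 × 0.05 × 0.3 × 0.3 × 0.75 = 0.00050625
P(politics | x) = 0.01458 / 0.01538625 ≈ 0.948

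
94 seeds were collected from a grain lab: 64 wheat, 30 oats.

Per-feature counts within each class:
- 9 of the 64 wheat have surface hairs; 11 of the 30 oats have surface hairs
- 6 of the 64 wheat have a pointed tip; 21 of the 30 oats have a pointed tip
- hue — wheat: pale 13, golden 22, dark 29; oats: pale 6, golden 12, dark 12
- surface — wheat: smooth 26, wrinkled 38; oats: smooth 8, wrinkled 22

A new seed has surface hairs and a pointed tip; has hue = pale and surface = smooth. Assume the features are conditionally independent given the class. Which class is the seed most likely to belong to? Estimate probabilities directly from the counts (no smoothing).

wheat: (64/94) × (9/64) × (6/64) × (13/64) × (26/64) ≈ 0.000740701
oats: (30/94) × (11/30) × (21/30) × (6/30) × (8/30) ≈ 0.00436879
Highest score → oats.

oats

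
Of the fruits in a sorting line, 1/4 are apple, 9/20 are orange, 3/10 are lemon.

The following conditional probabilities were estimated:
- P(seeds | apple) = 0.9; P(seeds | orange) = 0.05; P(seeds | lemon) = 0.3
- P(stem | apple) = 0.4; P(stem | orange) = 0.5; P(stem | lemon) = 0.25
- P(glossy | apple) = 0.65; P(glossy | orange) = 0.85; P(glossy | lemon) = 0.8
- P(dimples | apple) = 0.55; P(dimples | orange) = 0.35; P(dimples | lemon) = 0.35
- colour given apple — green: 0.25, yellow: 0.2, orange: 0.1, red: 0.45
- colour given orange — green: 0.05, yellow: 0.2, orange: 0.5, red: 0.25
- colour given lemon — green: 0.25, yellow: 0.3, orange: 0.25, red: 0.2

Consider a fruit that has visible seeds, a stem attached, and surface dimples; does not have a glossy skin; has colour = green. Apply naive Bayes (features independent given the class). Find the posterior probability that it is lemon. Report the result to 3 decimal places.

0.083

apple: 0.25 × 0.9 × 0.4 × (1−0.65) × 0.55 × 0.25 = 0.00433125
orange: 0.45 × 0.05 × 0.5 × (1−0.85) × 0.35 × 0.05 = 0.00002953125
lemon: 0.3 × 0.3 × 0.25 × (1−0.8) × 0.35 × 0.25 = 0.00039375
P(lemon | x) = 0.00039375 / 0.00475453125 ≈ 0.083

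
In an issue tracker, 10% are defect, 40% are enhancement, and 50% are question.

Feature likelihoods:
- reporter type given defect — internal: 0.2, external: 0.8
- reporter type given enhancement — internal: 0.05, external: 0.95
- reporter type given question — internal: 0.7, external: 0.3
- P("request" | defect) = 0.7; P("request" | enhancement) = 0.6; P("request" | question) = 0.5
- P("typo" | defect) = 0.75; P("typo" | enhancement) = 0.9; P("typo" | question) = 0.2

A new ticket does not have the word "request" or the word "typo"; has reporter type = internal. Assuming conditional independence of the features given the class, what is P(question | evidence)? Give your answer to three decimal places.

defect: 0.1 × 0.2 × (1−0.7) × (1−0.75) = 0.0015
enhancement: 0.4 × 0.05 × (1−0.6) × (1−0.9) = 0.0008
question: 0.5 × 0.7 × (1−0.5) × (1−0.2) = 0.14
P(question | x) = 0.14 / 0.1423 ≈ 0.984

0.984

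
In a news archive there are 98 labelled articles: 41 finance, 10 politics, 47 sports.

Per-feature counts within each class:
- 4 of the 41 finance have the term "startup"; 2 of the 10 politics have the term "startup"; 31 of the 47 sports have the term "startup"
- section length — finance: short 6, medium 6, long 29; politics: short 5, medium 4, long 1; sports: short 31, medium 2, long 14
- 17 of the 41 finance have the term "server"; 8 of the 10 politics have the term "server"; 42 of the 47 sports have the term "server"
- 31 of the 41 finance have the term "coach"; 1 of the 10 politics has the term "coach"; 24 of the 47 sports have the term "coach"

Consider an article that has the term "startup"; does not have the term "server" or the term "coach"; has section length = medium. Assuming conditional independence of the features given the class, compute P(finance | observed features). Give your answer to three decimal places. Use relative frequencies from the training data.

0.282

finance: (41/98) × (4/41) × (6/41) × (24/41) × (10/41) ≈ 0.000852795
politics: (10/98) × (2/10) × (4/10) × (2/10) × (9/10) ≈ 0.00146939
sports: (47/98) × (31/47) × (2/47) × (5/47) × (23/47) ≈ 0.000700761
P(finance | x) = 0.000852795 / 0.003022946 ≈ 0.282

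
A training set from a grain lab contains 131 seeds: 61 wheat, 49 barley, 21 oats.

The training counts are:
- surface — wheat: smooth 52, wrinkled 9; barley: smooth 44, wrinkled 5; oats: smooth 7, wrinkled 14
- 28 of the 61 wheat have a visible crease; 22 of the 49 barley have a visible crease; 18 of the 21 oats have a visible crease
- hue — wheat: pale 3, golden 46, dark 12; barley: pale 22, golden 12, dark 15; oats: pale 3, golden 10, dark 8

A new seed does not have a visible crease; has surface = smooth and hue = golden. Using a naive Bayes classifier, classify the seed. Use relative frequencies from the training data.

wheat: (61/131) × (52/61) × (33/61) × (46/61) ≈ 0.161936
barley: (49/131) × (44/49) × (27/49) × (12/49) ≈ 0.0453246
oats: (21/131) × (7/21) × (3/21) × (10/21) ≈ 0.00363504
Highest score → wheat.

wheat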